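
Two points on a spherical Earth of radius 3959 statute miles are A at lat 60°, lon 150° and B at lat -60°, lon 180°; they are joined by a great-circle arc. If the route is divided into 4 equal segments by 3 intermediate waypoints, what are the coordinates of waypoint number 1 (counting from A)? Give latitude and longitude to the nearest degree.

The haversine formula gives a central angle δ ≈ 2.134 rad (122.2°) between the endpoints.
Interpolate at f = 1/4 with slerp weights a = sin((1−f)δ)/sin δ ≈ 1.182, b = sin(fδ)/sin δ ≈ 0.601.
p = a·p₁ + b·p₂ ≈ (-0.812, 0.295, 0.503); φ = arcsin(p_z) ≈ 30.19°, λ = atan2(p_y, p_x) ≈ 160.01°.

≈ lat 30°, lon 160°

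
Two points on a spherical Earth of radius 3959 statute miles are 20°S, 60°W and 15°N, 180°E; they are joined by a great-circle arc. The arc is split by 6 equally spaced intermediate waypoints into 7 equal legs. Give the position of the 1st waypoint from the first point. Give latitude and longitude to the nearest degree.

Write both endpoints as unit vectors p₁, p₂ with components (cos φ cos λ, cos φ sin λ, sin φ).
The central angle between the endpoints is δ = arccos(p₁·p₂) ≈ 2.144 rad (122.8°).
Interpolate at f = 1/7 with slerp weights a = sin((1−f)δ)/sin δ ≈ 1.148, b = sin(fδ)/sin δ ≈ 0.359.
p = a·p₁ + b·p₂ ≈ (0.193, -0.934, -0.300); φ = arcsin(p_z) ≈ -17.44°, λ = atan2(p_y, p_x) ≈ -78.34°.

≈ 17°S, 78°W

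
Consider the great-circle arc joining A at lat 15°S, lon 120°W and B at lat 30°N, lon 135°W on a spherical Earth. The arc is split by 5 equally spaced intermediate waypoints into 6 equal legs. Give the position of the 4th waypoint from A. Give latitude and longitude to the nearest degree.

From cos δ = sin φ₁ sin φ₂ + cos φ₁ cos φ₂ cos Δλ, the central angle is δ ≈ 0.825 rad (47.3°).
Interpolate at f = 4/6 with slerp weights a = sin((1−f)δ)/sin δ ≈ 0.370, b = sin(fδ)/sin δ ≈ 0.712.
p = a·p₁ + b·p₂ ≈ (-0.614, -0.745, 0.260); φ = arcsin(p_z) ≈ 15.08°, λ = atan2(p_y, p_x) ≈ -129.51°.

≈ lat 15°N, lon 130°W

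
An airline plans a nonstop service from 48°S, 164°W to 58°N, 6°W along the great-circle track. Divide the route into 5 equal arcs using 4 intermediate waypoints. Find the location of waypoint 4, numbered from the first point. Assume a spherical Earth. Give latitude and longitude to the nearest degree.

≈ 58°N, 70°W

Convert each endpoint to a unit vector on the sphere (x = cos φ cos λ, y = cos φ sin λ, z = sin φ).
The central angle between the endpoints is δ = arccos(p₁·p₂) ≈ 2.854 rad (163.5°).
Interpolate at f = 4/5 with slerp weights a = sin((1−f)δ)/sin δ ≈ 1.906, b = sin(fδ)/sin δ ≈ 2.670.
p = a·p₁ + b·p₂ ≈ (0.181, -0.499, 0.847); φ = arcsin(p_z) ≈ 57.92°, λ = atan2(p_y, p_x) ≈ -70.11°.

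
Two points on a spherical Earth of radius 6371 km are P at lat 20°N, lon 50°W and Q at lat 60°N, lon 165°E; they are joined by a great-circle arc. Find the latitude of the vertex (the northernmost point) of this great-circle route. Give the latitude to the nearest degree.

The great circle lies in the plane with unit normal n̂ = (p₁ × p₂)/|p₁ × p₂|.
Here n̂_z ≈ -0.271; the vertex latitude is φ_max = arccos|n̂_z| ≈ 74.3°.

≈ 74°N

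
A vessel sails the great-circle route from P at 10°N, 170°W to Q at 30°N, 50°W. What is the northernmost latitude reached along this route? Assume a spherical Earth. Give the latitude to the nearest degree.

≈ 38°N

The great circle lies in the plane with unit normal n̂ = (p₁ × p₂)/|p₁ × p₂|.
Here n̂_z ≈ +0.785; the vertex latitude is φ_max = arccos|n̂_z| ≈ 38.3°.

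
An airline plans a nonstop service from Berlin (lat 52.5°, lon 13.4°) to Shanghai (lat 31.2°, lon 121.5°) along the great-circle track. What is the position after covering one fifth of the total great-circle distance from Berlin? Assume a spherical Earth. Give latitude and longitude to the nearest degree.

Write both endpoints as unit vectors p₁, p₂ with components (cos φ cos λ, cos φ sin λ, sin φ).
The central angle between the endpoints is δ = arccos(p₁·p₂) ≈ 1.319 rad (75.6°).
Interpolate at f = 1/5 with slerp weights a = sin((1−f)δ)/sin δ ≈ 0.898, b = sin(fδ)/sin δ ≈ 0.269.
p = a·p₁ + b·p₂ ≈ (0.412, 0.323, 0.852); φ = arcsin(p_z) ≈ 58.45°, λ = atan2(p_y, p_x) ≈ 38.13°.

≈ lat 58°, lon 38°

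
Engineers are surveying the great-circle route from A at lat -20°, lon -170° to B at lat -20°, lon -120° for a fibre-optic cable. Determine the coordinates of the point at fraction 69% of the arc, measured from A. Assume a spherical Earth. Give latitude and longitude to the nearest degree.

≈ lat -22°, lon -135°

Write both endpoints as unit vectors p₁, p₂ with components (cos φ cos λ, cos φ sin λ, sin φ).
The central angle between the endpoints is δ = arccos(p₁·p₂) ≈ 0.817 rad (46.8°).
Interpolate at f = 0.69 with slerp weights a = sin((1−f)δ)/sin δ ≈ 0.344, b = sin(fδ)/sin δ ≈ 0.733.
p = a·p₁ + b·p₂ ≈ (-0.662, -0.652, -0.368); φ = arcsin(p_z) ≈ -21.60°, λ = atan2(p_y, p_x) ≈ -135.43°.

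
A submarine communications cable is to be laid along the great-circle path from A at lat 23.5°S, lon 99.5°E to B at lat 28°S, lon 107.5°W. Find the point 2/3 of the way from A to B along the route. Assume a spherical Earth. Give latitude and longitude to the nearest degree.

≈ lat 59°S, lon 146°W

The haversine formula gives a central angle δ ≈ 2.134 rad (122.3°) between the endpoints.
Interpolate at f = 2/3 with slerp weights a = sin((1−f)δ)/sin δ ≈ 0.772, b = sin(fδ)/sin δ ≈ 1.170.
p = a·p₁ + b·p₂ ≈ (-0.428, -0.287, -0.857); φ = arcsin(p_z) ≈ -59.02°, λ = atan2(p_y, p_x) ≈ -146.16°.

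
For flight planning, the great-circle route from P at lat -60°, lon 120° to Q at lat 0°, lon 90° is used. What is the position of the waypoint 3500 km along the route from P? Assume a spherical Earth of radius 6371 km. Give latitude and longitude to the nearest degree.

The haversine formula gives a central angle δ ≈ 1.123 rad (64.3°) between the endpoints. The total great-circle distance is δ·R ≈ 1.123 × 6371 ≈ 7154 km, so the target fraction is f = 3500/7154 ≈ 0.489.
Interpolate at f ≈ 0.489 with slerp weights a = sin((1−f)δ)/sin δ ≈ 0.602, b = sin(fδ)/sin δ ≈ 0.579.
p = a·p₁ + b·p₂ ≈ (-0.151, 0.840, -0.521); φ = arcsin(p_z) ≈ -31.42°, λ = atan2(p_y, p_x) ≈ 100.16°.

≈ lat -31°, lon 100°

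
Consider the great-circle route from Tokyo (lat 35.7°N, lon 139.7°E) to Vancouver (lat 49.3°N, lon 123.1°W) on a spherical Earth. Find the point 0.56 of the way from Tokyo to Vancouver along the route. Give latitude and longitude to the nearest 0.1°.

Convert each endpoint to a unit vector on the sphere (x = cos φ cos λ, y = cos φ sin λ, z = sin φ).
The central angle between the endpoints is δ = arccos(p₁·p₂) ≈ 1.185 rad (67.9°).
Interpolate at f = 0.56 with slerp weights a = sin((1−f)δ)/sin δ ≈ 0.538, b = sin(fδ)/sin δ ≈ 0.665.
p = a·p₁ + b·p₂ ≈ (-0.570, -0.081, 0.818); φ = arcsin(p_z) ≈ 54.87°, λ = atan2(p_y, p_x) ≈ -171.93°.

≈ lat 54.9°N, lon 171.9°W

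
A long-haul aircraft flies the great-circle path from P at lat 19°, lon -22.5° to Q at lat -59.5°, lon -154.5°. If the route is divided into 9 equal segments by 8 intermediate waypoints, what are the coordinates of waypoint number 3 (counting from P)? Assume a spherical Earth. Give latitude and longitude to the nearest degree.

From cos δ = sin φ₁ sin φ₂ + cos φ₁ cos φ₂ cos Δλ, the central angle is δ ≈ 2.216 rad (127.0°).
Interpolate at f = 3/9 with slerp weights a = sin((1−f)δ)/sin δ ≈ 1.246, b = sin(fδ)/sin δ ≈ 0.843.
p = a·p₁ + b·p₂ ≈ (0.703, -0.635, -0.321); φ = arcsin(p_z) ≈ -18.70°, λ = atan2(p_y, p_x) ≈ -42.11°.

≈ lat -19°, lon -42°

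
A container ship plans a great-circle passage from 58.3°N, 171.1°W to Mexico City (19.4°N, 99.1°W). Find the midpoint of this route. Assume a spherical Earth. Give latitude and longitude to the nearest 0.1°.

Convert each endpoint to a unit vector on the sphere (x = cos φ cos λ, y = cos φ sin λ, z = sin φ).
The central angle between the endpoints is δ = arccos(p₁·p₂) ≈ 1.120 rad (64.2°).
Interpolate at f = 1/2 with slerp weights a = sin((1−f)δ)/sin δ ≈ 0.590, b = sin(fδ)/sin δ ≈ 0.590.
p = a·p₁ + b·p₂ ≈ (-0.394, -0.598, 0.698); φ = arcsin(p_z) ≈ 44.27°, λ = atan2(p_y, p_x) ≈ -123.42°.

≈ 44.3°N, 123.4°W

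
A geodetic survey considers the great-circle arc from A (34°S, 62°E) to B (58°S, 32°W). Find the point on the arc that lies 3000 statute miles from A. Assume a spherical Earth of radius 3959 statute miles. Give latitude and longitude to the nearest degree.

≈ (60°S, 8°E)

Convert each endpoint to a unit vector on the sphere (x = cos φ cos λ, y = cos φ sin λ, z = sin φ).
The central angle between the endpoints is δ = arccos(p₁·p₂) ≈ 1.111 rad (63.7°). The total great-circle distance is δ·R ≈ 1.111 × 3959 ≈ 4399 mi, so the target fraction is f = 3000/4399 ≈ 0.682.
Interpolate at f ≈ 0.682 with slerp weights a = sin((1−f)δ)/sin δ ≈ 0.386, b = sin(fδ)/sin δ ≈ 0.767.
p = a·p₁ + b·p₂ ≈ (0.495, 0.067, -0.866); φ = arcsin(p_z) ≈ -60.03°, λ = atan2(p_y, p_x) ≈ 7.75°.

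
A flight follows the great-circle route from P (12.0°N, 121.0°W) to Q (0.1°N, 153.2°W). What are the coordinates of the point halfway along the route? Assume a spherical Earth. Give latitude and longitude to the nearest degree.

The haversine formula gives a central angle δ ≈ 0.595 rad (34.1°) between the endpoints.
Interpolate at f = 1/2 with slerp weights a = sin((1−f)δ)/sin δ ≈ 0.523, b = sin(fδ)/sin δ ≈ 0.523.
p = a·p₁ + b·p₂ ≈ (-0.730, -0.674, 0.110); φ = arcsin(p_z) ≈ 6.29°, λ = atan2(p_y, p_x) ≈ -137.28°.

≈ (6°N, 137°W)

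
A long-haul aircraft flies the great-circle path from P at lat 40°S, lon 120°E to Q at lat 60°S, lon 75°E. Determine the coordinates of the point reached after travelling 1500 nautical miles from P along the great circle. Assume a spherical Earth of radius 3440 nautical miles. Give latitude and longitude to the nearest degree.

The haversine formula gives a central angle δ ≈ 0.596 rad (34.2°) between the endpoints. The total great-circle distance is δ·R ≈ 0.596 × 3440 ≈ 2051 nmi, so the target fraction is f = 1500/2051 ≈ 0.731.
Interpolate at f ≈ 0.731 with slerp weights a = sin((1−f)δ)/sin δ ≈ 0.284, b = sin(fδ)/sin δ ≈ 0.752.
p = a·p₁ + b·p₂ ≈ (-0.011, 0.552, -0.834); φ = arcsin(p_z) ≈ -56.51°, λ = atan2(p_y, p_x) ≈ 91.18°.

≈ lat 57°S, lon 91°E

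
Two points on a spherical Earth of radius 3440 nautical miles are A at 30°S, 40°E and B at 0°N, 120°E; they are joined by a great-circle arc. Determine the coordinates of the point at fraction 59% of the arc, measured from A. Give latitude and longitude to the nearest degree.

Convert each endpoint to a unit vector on the sphere (x = cos φ cos λ, y = cos φ sin λ, z = sin φ).
The central angle between the endpoints is δ = arccos(p₁·p₂) ≈ 1.420 rad (81.4°).
Interpolate at f = 0.59 with slerp weights a = sin((1−f)δ)/sin δ ≈ 0.556, b = sin(fδ)/sin δ ≈ 0.752.
p = a·p₁ + b·p₂ ≈ (-0.007, 0.961, -0.278); φ = arcsin(p_z) ≈ -16.14°, λ = atan2(p_y, p_x) ≈ 90.41°.

≈ 16°S, 90°E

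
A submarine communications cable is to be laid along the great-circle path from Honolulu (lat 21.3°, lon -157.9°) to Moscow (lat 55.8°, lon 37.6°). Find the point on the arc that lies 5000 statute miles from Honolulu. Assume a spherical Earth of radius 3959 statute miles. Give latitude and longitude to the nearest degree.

≈ lat 81°, lon 90°

Convert each endpoint to a unit vector on the sphere (x = cos φ cos λ, y = cos φ sin λ, z = sin φ).
The central angle between the endpoints is δ = arccos(p₁·p₂) ≈ 1.776 rad (101.8°). The total great-circle distance is δ·R ≈ 1.776 × 3959 ≈ 7033 mi, so the target fraction is f = 5000/7033 ≈ 0.711.
Interpolate at f ≈ 0.711 with slerp weights a = sin((1−f)δ)/sin δ ≈ 0.502, b = sin(fδ)/sin δ ≈ 0.974.
p = a·p₁ + b·p₂ ≈ (0.000, 0.158, 0.987); φ = arcsin(p_z) ≈ 80.91°, λ = atan2(p_y, p_x) ≈ 89.87°.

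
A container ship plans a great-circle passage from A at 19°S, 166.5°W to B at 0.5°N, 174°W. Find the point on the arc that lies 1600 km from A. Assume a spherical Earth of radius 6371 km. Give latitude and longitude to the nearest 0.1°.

Write both endpoints as unit vectors p₁, p₂ with components (cos φ cos λ, cos φ sin λ, sin φ).
The central angle between the endpoints is δ = arccos(p₁·p₂) ≈ 0.364 rad (20.8°). The total great-circle distance is δ·R ≈ 0.364 × 6371 ≈ 2318 km, so the target fraction is f = 1600/2318 ≈ 0.690.
Interpolate at f ≈ 0.690 with slerp weights a = sin((1−f)δ)/sin δ ≈ 0.316, b = sin(fδ)/sin δ ≈ 0.698.
p = a·p₁ + b·p₂ ≈ (-0.985, -0.143, -0.097); φ = arcsin(p_z) ≈ -5.55°, λ = atan2(p_y, p_x) ≈ -171.75°.

≈ 5.6°S, 171.8°W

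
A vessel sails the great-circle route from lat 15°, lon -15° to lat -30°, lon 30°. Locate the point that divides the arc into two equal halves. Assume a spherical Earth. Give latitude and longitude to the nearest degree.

From cos δ = sin φ₁ sin φ₂ + cos φ₁ cos φ₂ cos Δλ, the central angle is δ ≈ 1.090 rad (62.5°).
Interpolate at f = 1/2 with slerp weights a = sin((1−f)δ)/sin δ ≈ 0.585, b = sin(fδ)/sin δ ≈ 0.585.
p = a·p₁ + b·p₂ ≈ (0.984, 0.107, -0.141); φ = arcsin(p_z) ≈ -8.11°, λ = atan2(p_y, p_x) ≈ 6.21°.

≈ lat -8°, lon 6°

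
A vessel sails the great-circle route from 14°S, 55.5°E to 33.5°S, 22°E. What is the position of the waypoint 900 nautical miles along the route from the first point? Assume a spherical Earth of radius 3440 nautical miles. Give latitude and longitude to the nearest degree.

Write both endpoints as unit vectors p₁, p₂ with components (cos φ cos λ, cos φ sin λ, sin φ).
The central angle between the endpoints is δ = arccos(p₁·p₂) ≈ 0.630 rad (36.1°). The total great-circle distance is δ·R ≈ 0.630 × 3440 ≈ 2166 nmi, so the target fraction is f = 900/2166 ≈ 0.416.
Interpolate at f ≈ 0.416 with slerp weights a = sin((1−f)δ)/sin δ ≈ 0.611, b = sin(fδ)/sin δ ≈ 0.439.
p = a·p₁ + b·p₂ ≈ (0.675, 0.626, -0.390); φ = arcsin(p_z) ≈ -22.97°, λ = atan2(p_y, p_x) ≈ 42.82°.

≈ 23°S, 43°E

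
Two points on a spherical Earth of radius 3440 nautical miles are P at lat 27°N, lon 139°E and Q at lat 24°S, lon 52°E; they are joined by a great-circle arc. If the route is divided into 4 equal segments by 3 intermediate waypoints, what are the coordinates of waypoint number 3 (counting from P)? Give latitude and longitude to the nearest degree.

≈ lat 12°S, lon 74°E

Convert each endpoint to a unit vector on the sphere (x = cos φ cos λ, y = cos φ sin λ, z = sin φ).
The central angle between the endpoints is δ = arccos(p₁·p₂) ≈ 1.713 rad (98.2°).
Interpolate at f = 3/4 with slerp weights a = sin((1−f)δ)/sin δ ≈ 0.420, b = sin(fδ)/sin δ ≈ 0.969.
p = a·p₁ + b·p₂ ≈ (0.263, 0.943, -0.204); φ = arcsin(p_z) ≈ -11.76°, λ = atan2(p_y, p_x) ≈ 74.42°.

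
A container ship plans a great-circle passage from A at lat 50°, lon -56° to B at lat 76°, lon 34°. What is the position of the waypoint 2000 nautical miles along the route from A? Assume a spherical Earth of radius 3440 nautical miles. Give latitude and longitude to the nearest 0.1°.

Write both endpoints as unit vectors p₁, p₂ with components (cos φ cos λ, cos φ sin λ, sin φ).
The central angle between the endpoints is δ = arccos(p₁·p₂) ≈ 0.733 rad (42.0°). The total great-circle distance is δ·R ≈ 0.733 × 3440 ≈ 2521 nmi, so the target fraction is f = 2000/2521 ≈ 0.793.
Interpolate at f ≈ 0.793 with slerp weights a = sin((1−f)δ)/sin δ ≈ 0.225, b = sin(fδ)/sin δ ≈ 0.821.
p = a·p₁ + b·p₂ ≈ (0.246, -0.009, 0.969); φ = arcsin(p_z) ≈ 75.77°, λ = atan2(p_y, p_x) ≈ -2.12°.

≈ lat 75.8°, lon -2.1°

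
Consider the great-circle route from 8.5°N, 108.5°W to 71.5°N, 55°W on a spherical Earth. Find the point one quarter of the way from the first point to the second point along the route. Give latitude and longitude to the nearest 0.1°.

Write both endpoints as unit vectors p₁, p₂ with components (cos φ cos λ, cos φ sin λ, sin φ).
The central angle between the endpoints is δ = arccos(p₁·p₂) ≈ 1.238 rad (70.9°).
Interpolate at f = 1/4 with slerp weights a = sin((1−f)δ)/sin δ ≈ 0.847, b = sin(fδ)/sin δ ≈ 0.322.
p = a·p₁ + b·p₂ ≈ (-0.207, -0.878, 0.431); φ = arcsin(p_z) ≈ 25.52°, λ = atan2(p_y, p_x) ≈ -103.27°.

≈ 25.5°N, 103.3°W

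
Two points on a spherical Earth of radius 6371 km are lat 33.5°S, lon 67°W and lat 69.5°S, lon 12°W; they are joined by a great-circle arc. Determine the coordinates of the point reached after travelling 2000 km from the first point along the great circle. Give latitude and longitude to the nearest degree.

≈ lat 50°S, lon 56°W

The haversine formula gives a central angle δ ≈ 0.817 rad (46.8°) between the endpoints. The total great-circle distance is δ·R ≈ 0.817 × 6371 ≈ 5204 km, so the target fraction is f = 2000/5204 ≈ 0.384.
Interpolate at f ≈ 0.384 with slerp weights a = sin((1−f)δ)/sin δ ≈ 0.661, b = sin(fδ)/sin δ ≈ 0.424.
p = a·p₁ + b·p₂ ≈ (0.361, -0.538, -0.762); φ = arcsin(p_z) ≈ -49.61°, λ = atan2(p_y, p_x) ≈ -56.19°.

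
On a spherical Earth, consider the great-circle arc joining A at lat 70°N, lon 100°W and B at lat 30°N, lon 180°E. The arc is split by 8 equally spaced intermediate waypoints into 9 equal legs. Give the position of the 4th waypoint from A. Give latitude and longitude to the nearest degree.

Write both endpoints as unit vectors p₁, p₂ with components (cos φ cos λ, cos φ sin λ, sin φ).
The central angle between the endpoints is δ = arccos(p₁·p₂) ≈ 1.022 rad (58.6°).
Interpolate at f = 4/9 with slerp weights a = sin((1−f)δ)/sin δ ≈ 0.630, b = sin(fδ)/sin δ ≈ 0.514.
p = a·p₁ + b·p₂ ≈ (-0.483, -0.212, 0.850); φ = arcsin(p_z) ≈ 58.16°, λ = atan2(p_y, p_x) ≈ -156.26°.

≈ lat 58°N, lon 156°W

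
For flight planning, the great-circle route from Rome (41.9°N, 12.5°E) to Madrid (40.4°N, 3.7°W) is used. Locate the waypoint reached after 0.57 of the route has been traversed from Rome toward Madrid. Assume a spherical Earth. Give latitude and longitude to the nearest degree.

Convert each endpoint to a unit vector on the sphere (x = cos φ cos λ, y = cos φ sin λ, z = sin φ).
The central angle between the endpoints is δ = arccos(p₁·p₂) ≈ 0.214 rad (12.3°).
Interpolate at f = 0.57 with slerp weights a = sin((1−f)δ)/sin δ ≈ 0.433, b = sin(fδ)/sin δ ≈ 0.573.
p = a·p₁ + b·p₂ ≈ (0.750, 0.042, 0.660); φ = arcsin(p_z) ≈ 41.32°, λ = atan2(p_y, p_x) ≈ 3.17°.

≈ (41°N, 3°E)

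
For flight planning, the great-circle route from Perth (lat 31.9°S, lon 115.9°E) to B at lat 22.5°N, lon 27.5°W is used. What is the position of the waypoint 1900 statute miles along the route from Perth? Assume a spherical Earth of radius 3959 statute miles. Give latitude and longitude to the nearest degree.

≈ lat 31°S, lon 84°E

Convert each endpoint to a unit vector on the sphere (x = cos φ cos λ, y = cos φ sin λ, z = sin φ).
The central angle between the endpoints is δ = arccos(p₁·p₂) ≈ 2.553 rad (146.3°). The total great-circle distance is δ·R ≈ 2.553 × 3959 ≈ 10109 mi, so the target fraction is f = 1900/10109 ≈ 0.188.
Interpolate at f ≈ 0.188 with slerp weights a = sin((1−f)δ)/sin δ ≈ 1.579, b = sin(fδ)/sin δ ≈ 0.832.
p = a·p₁ + b·p₂ ≈ (0.096, 0.851, -0.516); φ = arcsin(p_z) ≈ -31.07°, λ = atan2(p_y, p_x) ≈ 83.55°.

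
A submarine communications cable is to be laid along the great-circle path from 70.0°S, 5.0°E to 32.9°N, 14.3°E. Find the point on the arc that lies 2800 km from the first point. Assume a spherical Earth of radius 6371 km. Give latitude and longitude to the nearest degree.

≈ 45°S, 10°E

Write both endpoints as unit vectors p₁, p₂ with components (cos φ cos λ, cos φ sin λ, sin φ).
The central angle between the endpoints is δ = arccos(p₁·p₂) ≈ 1.800 rad (103.1°). The total great-circle distance is δ·R ≈ 1.800 × 6371 ≈ 11467 km, so the target fraction is f = 2800/11467 ≈ 0.244.
Interpolate at f ≈ 0.244 with slerp weights a = sin((1−f)δ)/sin δ ≈ 1.004, b = sin(fδ)/sin δ ≈ 0.437.
p = a·p₁ + b·p₂ ≈ (0.698, 0.121, -0.706); φ = arcsin(p_z) ≈ -44.93°, λ = atan2(p_y, p_x) ≈ 9.80°.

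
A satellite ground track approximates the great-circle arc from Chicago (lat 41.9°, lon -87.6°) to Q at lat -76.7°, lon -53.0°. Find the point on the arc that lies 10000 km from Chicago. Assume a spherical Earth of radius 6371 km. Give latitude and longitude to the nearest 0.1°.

≈ lat -47.3°, lon -74.7°

Convert each endpoint to a unit vector on the sphere (x = cos φ cos λ, y = cos φ sin λ, z = sin φ).
The central angle between the endpoints is δ = arccos(p₁·p₂) ≈ 2.105 rad (120.6°). The total great-circle distance is δ·R ≈ 2.105 × 6371 ≈ 13410 km, so the target fraction is f = 10000/13410 ≈ 0.746.
Interpolate at f ≈ 0.746 with slerp weights a = sin((1−f)δ)/sin δ ≈ 0.592, b = sin(fδ)/sin δ ≈ 1.162.
p = a·p₁ + b·p₂ ≈ (0.179, -0.654, -0.735); φ = arcsin(p_z) ≈ -47.30°, λ = atan2(p_y, p_x) ≈ -74.67°.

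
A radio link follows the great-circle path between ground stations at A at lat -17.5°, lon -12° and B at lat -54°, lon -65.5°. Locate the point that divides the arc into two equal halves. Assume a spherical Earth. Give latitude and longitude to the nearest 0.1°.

≈ lat -38.7°, lon -31.9°

The haversine formula gives a central angle δ ≈ 0.956 rad (54.8°) between the endpoints.
Interpolate at f = 1/2 with slerp weights a = sin((1−f)δ)/sin δ ≈ 0.563, b = sin(fδ)/sin δ ≈ 0.563.
p = a·p₁ + b·p₂ ≈ (0.663, -0.413, -0.625); φ = arcsin(p_z) ≈ -38.68°, λ = atan2(p_y, p_x) ≈ -31.93°.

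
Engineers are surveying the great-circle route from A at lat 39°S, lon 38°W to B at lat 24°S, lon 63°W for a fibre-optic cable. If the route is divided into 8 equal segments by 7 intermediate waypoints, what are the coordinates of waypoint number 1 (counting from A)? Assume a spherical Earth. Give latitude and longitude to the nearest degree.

≈ lat 37°S, lon 42°W

From cos δ = sin φ₁ sin φ₂ + cos φ₁ cos φ₂ cos Δλ, the central angle is δ ≈ 0.452 rad (25.9°).
Interpolate at f = 1/8 with slerp weights a = sin((1−f)δ)/sin δ ≈ 0.882, b = sin(fδ)/sin δ ≈ 0.129.
p = a·p₁ + b·p₂ ≈ (0.594, -0.527, -0.608); φ = arcsin(p_z) ≈ -37.42°, λ = atan2(p_y, p_x) ≈ -41.60°.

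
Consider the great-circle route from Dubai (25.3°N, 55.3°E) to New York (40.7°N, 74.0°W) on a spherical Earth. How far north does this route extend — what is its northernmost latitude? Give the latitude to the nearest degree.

The great circle lies in the plane with unit normal n̂ = (p₁ × p₂)/|p₁ × p₂|.
Here n̂_z ≈ -0.537; the vertex latitude is φ_max = arccos|n̂_z| ≈ 57.5°.
Check via Clairaut: cos φ_max = |cos φ₁| · sin C = cos(25.3°)·sin(36.4°) ≈ 0.537, again giving ≈ 57.5°.

≈ 58°N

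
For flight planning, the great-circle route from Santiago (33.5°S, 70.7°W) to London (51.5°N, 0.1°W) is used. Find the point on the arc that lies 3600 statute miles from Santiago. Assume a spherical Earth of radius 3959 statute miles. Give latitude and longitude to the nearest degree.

Convert each endpoint to a unit vector on the sphere (x = cos φ cos λ, y = cos φ sin λ, z = sin φ).
The central angle between the endpoints is δ = arccos(p₁·p₂) ≈ 1.833 rad (105.0°). The total great-circle distance is δ·R ≈ 1.833 × 3959 ≈ 7258 mi, so the target fraction is f = 3600/7258 ≈ 0.496.
Interpolate at f ≈ 0.496 with slerp weights a = sin((1−f)δ)/sin δ ≈ 0.826, b = sin(fδ)/sin δ ≈ 0.817.
p = a·p₁ + b·p₂ ≈ (0.736, -0.651, 0.183); φ = arcsin(p_z) ≈ 10.57°, λ = atan2(p_y, p_x) ≈ -41.49°.

≈ 11°N, 41°W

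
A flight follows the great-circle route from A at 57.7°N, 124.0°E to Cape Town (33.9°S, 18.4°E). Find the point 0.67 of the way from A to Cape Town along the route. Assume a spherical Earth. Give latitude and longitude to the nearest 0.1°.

≈ 0.5°N, 43.5°E

The haversine formula gives a central angle δ ≈ 2.203 rad (126.2°) between the endpoints.
Interpolate at f = 0.67 with slerp weights a = sin((1−f)δ)/sin δ ≈ 0.824, b = sin(fδ)/sin δ ≈ 1.234.
p = a·p₁ + b·p₂ ≈ (0.726, 0.688, 0.008); φ = arcsin(p_z) ≈ 0.46°, λ = atan2(p_y, p_x) ≈ 43.48°.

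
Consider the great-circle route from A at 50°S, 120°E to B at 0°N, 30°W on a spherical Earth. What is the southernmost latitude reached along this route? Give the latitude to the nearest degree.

The great circle lies in the plane with unit normal n̂ = (p₁ × p₂)/|p₁ × p₂|.
Here n̂_z ≈ -0.387; the vertex latitude is φ_max = arccos|n̂_z| ≈ 67.2°.

≈ 67°S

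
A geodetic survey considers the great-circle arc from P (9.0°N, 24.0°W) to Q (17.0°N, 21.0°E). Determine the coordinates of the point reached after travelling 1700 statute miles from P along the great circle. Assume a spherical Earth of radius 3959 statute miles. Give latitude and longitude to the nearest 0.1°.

≈ (14.5°N, 0.5°E)

From cos δ = sin φ₁ sin φ₂ + cos φ₁ cos φ₂ cos Δλ, the central angle is δ ≈ 0.776 rad (44.5°). The total great-circle distance is δ·R ≈ 0.776 × 3959 ≈ 3073 mi, so the target fraction is f = 1700/3073 ≈ 0.553.
Interpolate at f ≈ 0.553 with slerp weights a = sin((1−f)δ)/sin δ ≈ 0.485, b = sin(fδ)/sin δ ≈ 0.594.
p = a·p₁ + b·p₂ ≈ (0.968, 0.009, 0.250); φ = arcsin(p_z) ≈ 14.46°, λ = atan2(p_y, p_x) ≈ 0.52°.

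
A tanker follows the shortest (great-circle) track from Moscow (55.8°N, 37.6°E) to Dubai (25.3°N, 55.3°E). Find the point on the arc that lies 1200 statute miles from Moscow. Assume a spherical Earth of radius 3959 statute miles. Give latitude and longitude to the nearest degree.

≈ (40°N, 49°E)

Write both endpoints as unit vectors p₁, p₂ with components (cos φ cos λ, cos φ sin λ, sin φ).
The central angle between the endpoints is δ = arccos(p₁·p₂) ≈ 0.578 rad (33.1°). The total great-circle distance is δ·R ≈ 0.578 × 3959 ≈ 2288 mi, so the target fraction is f = 1200/2288 ≈ 0.524.
Interpolate at f ≈ 0.524 with slerp weights a = sin((1−f)δ)/sin δ ≈ 0.497, b = sin(fδ)/sin δ ≈ 0.546.
p = a·p₁ + b·p₂ ≈ (0.502, 0.576, 0.644); φ = arcsin(p_z) ≈ 40.12°, λ = atan2(p_y, p_x) ≈ 48.93°.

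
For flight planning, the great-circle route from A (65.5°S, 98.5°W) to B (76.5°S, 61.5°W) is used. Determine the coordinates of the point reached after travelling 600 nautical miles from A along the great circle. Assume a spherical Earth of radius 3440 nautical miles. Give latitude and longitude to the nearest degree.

From cos δ = sin φ₁ sin φ₂ + cos φ₁ cos φ₂ cos Δλ, the central angle is δ ≈ 0.276 rad (15.8°). The total great-circle distance is δ·R ≈ 0.276 × 3440 ≈ 950 nmi, so the target fraction is f = 600/950 ≈ 0.632.
Interpolate at f ≈ 0.632 with slerp weights a = sin((1−f)δ)/sin δ ≈ 0.372, b = sin(fδ)/sin δ ≈ 0.637.
p = a·p₁ + b·p₂ ≈ (0.048, -0.283, -0.958); φ = arcsin(p_z) ≈ -73.30°, λ = atan2(p_y, p_x) ≈ -80.36°.

≈ (73°S, 80°W)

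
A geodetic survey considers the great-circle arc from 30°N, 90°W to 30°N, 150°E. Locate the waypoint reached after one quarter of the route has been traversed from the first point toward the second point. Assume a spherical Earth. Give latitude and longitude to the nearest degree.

Convert each endpoint to a unit vector on the sphere (x = cos φ cos λ, y = cos φ sin λ, z = sin φ).
The central angle between the endpoints is δ = arccos(p₁·p₂) ≈ 1.696 rad (97.2°).
Interpolate at f = 1/4 with slerp weights a = sin((1−f)δ)/sin δ ≈ 0.963, b = sin(fδ)/sin δ ≈ 0.415.
p = a·p₁ + b·p₂ ≈ (-0.311, -0.655, 0.689); φ = arcsin(p_z) ≈ 43.55°, λ = atan2(p_y, p_x) ≈ -115.41°.

≈ 44°N, 115°W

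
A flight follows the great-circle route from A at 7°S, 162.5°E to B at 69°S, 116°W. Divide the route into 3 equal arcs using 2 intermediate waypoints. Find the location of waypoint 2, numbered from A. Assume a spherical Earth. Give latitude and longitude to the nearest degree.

Convert each endpoint to a unit vector on the sphere (x = cos φ cos λ, y = cos φ sin λ, z = sin φ).
The central angle between the endpoints is δ = arccos(p₁·p₂) ≈ 1.404 rad (80.4°).
Interpolate at f = 2/3 with slerp weights a = sin((1−f)δ)/sin δ ≈ 0.457, b = sin(fδ)/sin δ ≈ 0.816.
p = a·p₁ + b·p₂ ≈ (-0.561, -0.126, -0.818); φ = arcsin(p_z) ≈ -54.88°, λ = atan2(p_y, p_x) ≈ -167.30°.

≈ 55°S, 167°W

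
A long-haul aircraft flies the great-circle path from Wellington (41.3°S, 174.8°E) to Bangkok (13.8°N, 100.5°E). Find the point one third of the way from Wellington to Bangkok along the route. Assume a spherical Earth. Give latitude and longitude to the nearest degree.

≈ 27°S, 144°E

Convert each endpoint to a unit vector on the sphere (x = cos φ cos λ, y = cos φ sin λ, z = sin φ).
The central angle between the endpoints is δ = arccos(p₁·p₂) ≈ 1.531 rad (87.7°).
Interpolate at f = 1/3 with slerp weights a = sin((1−f)δ)/sin δ ≈ 0.853, b = sin(fδ)/sin δ ≈ 0.489.
p = a·p₁ + b·p₂ ≈ (-0.725, 0.525, -0.446); φ = arcsin(p_z) ≈ -26.51°, λ = atan2(p_y, p_x) ≈ 144.09°.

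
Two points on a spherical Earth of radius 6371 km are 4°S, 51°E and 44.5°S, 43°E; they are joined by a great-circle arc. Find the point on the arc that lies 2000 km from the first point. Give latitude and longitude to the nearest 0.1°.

≈ 21.8°S, 48.1°E

Convert each endpoint to a unit vector on the sphere (x = cos φ cos λ, y = cos φ sin λ, z = sin φ).
The central angle between the endpoints is δ = arccos(p₁·p₂) ≈ 0.717 rad (41.1°). The total great-circle distance is δ·R ≈ 0.717 × 6371 ≈ 4571 km, so the target fraction is f = 2000/4571 ≈ 0.438.
Interpolate at f ≈ 0.438 with slerp weights a = sin((1−f)δ)/sin δ ≈ 0.597, b = sin(fδ)/sin δ ≈ 0.470.
p = a·p₁ + b·p₂ ≈ (0.620, 0.691, -0.371); φ = arcsin(p_z) ≈ -21.77°, λ = atan2(p_y, p_x) ≈ 48.12°.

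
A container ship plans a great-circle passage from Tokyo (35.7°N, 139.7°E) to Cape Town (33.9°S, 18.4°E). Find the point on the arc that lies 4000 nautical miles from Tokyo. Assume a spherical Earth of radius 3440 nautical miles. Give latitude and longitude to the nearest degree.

Write both endpoints as unit vectors p₁, p₂ with components (cos φ cos λ, cos φ sin λ, sin φ).
The central angle between the endpoints is δ = arccos(p₁·p₂) ≈ 2.313 rad (132.5°). The total great-circle distance is δ·R ≈ 2.313 × 3440 ≈ 7955 nmi, so the target fraction is f = 4000/7955 ≈ 0.503.
Interpolate at f ≈ 0.503 with slerp weights a = sin((1−f)δ)/sin δ ≈ 1.238, b = sin(fδ)/sin δ ≈ 1.245.
p = a·p₁ + b·p₂ ≈ (0.214, 0.976, 0.028); φ = arcsin(p_z) ≈ 1.60°, λ = atan2(p_y, p_x) ≈ 77.65°.

≈ (2°N, 78°E)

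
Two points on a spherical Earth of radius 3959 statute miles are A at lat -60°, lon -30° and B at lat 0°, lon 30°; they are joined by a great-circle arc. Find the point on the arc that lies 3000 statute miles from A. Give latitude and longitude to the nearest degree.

The haversine formula gives a central angle δ ≈ 1.318 rad (75.5°) between the endpoints. The total great-circle distance is δ·R ≈ 1.318 × 3959 ≈ 5218 mi, so the target fraction is f = 3000/5218 ≈ 0.575.
Interpolate at f ≈ 0.575 with slerp weights a = sin((1−f)δ)/sin δ ≈ 0.549, b = sin(fδ)/sin δ ≈ 0.710.
p = a·p₁ + b·p₂ ≈ (0.852, 0.218, -0.475); φ = arcsin(p_z) ≈ -28.38°, λ = atan2(p_y, p_x) ≈ 14.33°.

≈ lat -28°, lon 14°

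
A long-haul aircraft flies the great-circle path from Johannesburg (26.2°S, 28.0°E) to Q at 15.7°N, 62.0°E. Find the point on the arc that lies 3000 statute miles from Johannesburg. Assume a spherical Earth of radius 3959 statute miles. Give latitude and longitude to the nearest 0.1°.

≈ 7.9°N, 55.7°E

Write both endpoints as unit vectors p₁, p₂ with components (cos φ cos λ, cos φ sin λ, sin φ).
The central angle between the endpoints is δ = arccos(p₁·p₂) ≈ 0.931 rad (53.4°). The total great-circle distance is δ·R ≈ 0.931 × 3959 ≈ 3688 mi, so the target fraction is f = 3000/3688 ≈ 0.813.
Interpolate at f ≈ 0.813 with slerp weights a = sin((1−f)δ)/sin δ ≈ 0.215, b = sin(fδ)/sin δ ≈ 0.856.
p = a·p₁ + b·p₂ ≈ (0.558, 0.819, 0.137); φ = arcsin(p_z) ≈ 7.85°, λ = atan2(p_y, p_x) ≈ 55.74°.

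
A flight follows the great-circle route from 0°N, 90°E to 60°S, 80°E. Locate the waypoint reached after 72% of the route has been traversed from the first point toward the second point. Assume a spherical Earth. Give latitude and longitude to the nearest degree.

≈ 43°S, 85°E

Convert each endpoint to a unit vector on the sphere (x = cos φ cos λ, y = cos φ sin λ, z = sin φ).
The central angle between the endpoints is δ = arccos(p₁·p₂) ≈ 1.056 rad (60.5°).
Interpolate at f = 0.72 with slerp weights a = sin((1−f)δ)/sin δ ≈ 0.335, b = sin(fδ)/sin δ ≈ 0.792.
p = a·p₁ + b·p₂ ≈ (0.069, 0.725, -0.686); φ = arcsin(p_z) ≈ -43.29°, λ = atan2(p_y, p_x) ≈ 84.58°.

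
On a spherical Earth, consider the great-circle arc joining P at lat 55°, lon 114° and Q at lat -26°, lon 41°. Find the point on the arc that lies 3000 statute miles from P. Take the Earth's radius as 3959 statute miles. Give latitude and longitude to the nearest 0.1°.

Convert each endpoint to a unit vector on the sphere (x = cos φ cos λ, y = cos φ sin λ, z = sin φ).
The central angle between the endpoints is δ = arccos(p₁·p₂) ≈ 1.781 rad (102.0°). The total great-circle distance is δ·R ≈ 1.781 × 3959 ≈ 7050 mi, so the target fraction is f = 3000/7050 ≈ 0.426.
Interpolate at f ≈ 0.426 with slerp weights a = sin((1−f)δ)/sin δ ≈ 0.873, b = sin(fδ)/sin δ ≈ 0.703.
p = a·p₁ + b·p₂ ≈ (0.273, 0.872, 0.407); φ = arcsin(p_z) ≈ 24.01°, λ = atan2(p_y, p_x) ≈ 72.61°.

≈ lat 24.0°, lon 72.6°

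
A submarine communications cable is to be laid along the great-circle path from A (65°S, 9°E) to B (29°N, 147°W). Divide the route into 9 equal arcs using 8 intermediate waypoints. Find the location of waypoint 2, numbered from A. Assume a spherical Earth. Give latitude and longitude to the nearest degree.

≈ (73°S, 86°W)

Write both endpoints as unit vectors p₁, p₂ with components (cos φ cos λ, cos φ sin λ, sin φ).
The central angle between the endpoints is δ = arccos(p₁·p₂) ≈ 2.461 rad (141.0°).
Interpolate at f = 2/9 with slerp weights a = sin((1−f)δ)/sin δ ≈ 1.496, b = sin(fδ)/sin δ ≈ 0.826.
p = a·p₁ + b·p₂ ≈ (0.019, -0.295, -0.955); φ = arcsin(p_z) ≈ -72.83°, λ = atan2(p_y, p_x) ≈ -86.40°.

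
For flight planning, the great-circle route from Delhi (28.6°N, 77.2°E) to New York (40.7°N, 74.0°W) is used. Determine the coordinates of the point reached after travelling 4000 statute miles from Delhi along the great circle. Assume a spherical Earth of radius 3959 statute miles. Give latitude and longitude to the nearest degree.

Write both endpoints as unit vectors p₁, p₂ with components (cos φ cos λ, cos φ sin λ, sin φ).
The central angle between the endpoints is δ = arccos(p₁·p₂) ≈ 1.845 rad (105.7°). The total great-circle distance is δ·R ≈ 1.845 × 3959 ≈ 7306 mi, so the target fraction is f = 4000/7306 ≈ 0.548.
Interpolate at f ≈ 0.548 with slerp weights a = sin((1−f)δ)/sin δ ≈ 0.770, b = sin(fδ)/sin δ ≈ 0.880.
p = a·p₁ + b·p₂ ≈ (0.334, 0.018, 0.943); φ = arcsin(p_z) ≈ 70.48°, λ = atan2(p_y, p_x) ≈ 3.10°.

≈ (70°N, 3°E)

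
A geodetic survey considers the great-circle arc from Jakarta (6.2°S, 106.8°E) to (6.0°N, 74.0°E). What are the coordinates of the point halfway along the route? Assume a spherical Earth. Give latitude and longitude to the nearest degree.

≈ (0°N, 90°E)

Convert each endpoint to a unit vector on the sphere (x = cos φ cos λ, y = cos φ sin λ, z = sin φ).
The central angle between the endpoints is δ = arccos(p₁·p₂) ≈ 0.610 rad (34.9°).
Interpolate at f = 1/2 with slerp weights a = sin((1−f)δ)/sin δ ≈ 0.524, b = sin(fδ)/sin δ ≈ 0.524.
p = a·p₁ + b·p₂ ≈ (-0.007, 1.000, -0.002); φ = arcsin(p_z) ≈ -0.10°, λ = atan2(p_y, p_x) ≈ 90.40°.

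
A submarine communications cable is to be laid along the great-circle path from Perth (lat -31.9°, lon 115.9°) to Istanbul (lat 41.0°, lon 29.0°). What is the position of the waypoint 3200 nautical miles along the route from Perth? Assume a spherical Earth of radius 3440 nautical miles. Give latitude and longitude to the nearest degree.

Write both endpoints as unit vectors p₁, p₂ with components (cos φ cos λ, cos φ sin λ, sin φ).
The central angle between the endpoints is δ = arccos(p₁·p₂) ≈ 1.888 rad (108.2°). The total great-circle distance is δ·R ≈ 1.888 × 3440 ≈ 6495 nmi, so the target fraction is f = 3200/6495 ≈ 0.493.
Interpolate at f ≈ 0.493 with slerp weights a = sin((1−f)δ)/sin δ ≈ 0.861, b = sin(fδ)/sin δ ≈ 0.844.
p = a·p₁ + b·p₂ ≈ (0.238, 0.966, 0.099); φ = arcsin(p_z) ≈ 5.66°, λ = atan2(p_y, p_x) ≈ 76.18°.

≈ lat 6°, lon 76°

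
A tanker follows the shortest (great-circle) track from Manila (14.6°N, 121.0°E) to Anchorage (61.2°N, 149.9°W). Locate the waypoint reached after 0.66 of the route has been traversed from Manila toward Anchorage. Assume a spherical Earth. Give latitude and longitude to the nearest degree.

≈ 54°N, 162°E

Convert each endpoint to a unit vector on the sphere (x = cos φ cos λ, y = cos φ sin λ, z = sin φ).
The central angle between the endpoints is δ = arccos(p₁·p₂) ≈ 1.341 rad (76.8°).
Interpolate at f = 0.66 with slerp weights a = sin((1−f)δ)/sin δ ≈ 0.452, b = sin(fδ)/sin δ ≈ 0.795.
p = a·p₁ + b·p₂ ≈ (-0.557, 0.183, 0.810); φ = arcsin(p_z) ≈ 54.13°, λ = atan2(p_y, p_x) ≈ 161.80°.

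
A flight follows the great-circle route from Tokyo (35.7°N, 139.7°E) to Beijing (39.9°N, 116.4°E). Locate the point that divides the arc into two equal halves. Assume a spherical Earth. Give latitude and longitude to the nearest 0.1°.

≈ 38.4°N, 128.4°E

Convert each endpoint to a unit vector on the sphere (x = cos φ cos λ, y = cos φ sin λ, z = sin φ).
The central angle between the endpoints is δ = arccos(p₁·p₂) ≈ 0.329 rad (18.8°).
Interpolate at f = 1/2 with slerp weights a = sin((1−f)δ)/sin δ ≈ 0.507, b = sin(fδ)/sin δ ≈ 0.507.
p = a·p₁ + b·p₂ ≈ (-0.487, 0.614, 0.621); φ = arcsin(p_z) ≈ 38.38°, λ = atan2(p_y, p_x) ≈ 128.39°.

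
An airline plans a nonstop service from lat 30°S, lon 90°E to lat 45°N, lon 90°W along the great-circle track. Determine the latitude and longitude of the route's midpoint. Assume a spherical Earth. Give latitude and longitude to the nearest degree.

Convert each endpoint to a unit vector on the sphere (x = cos φ cos λ, y = cos φ sin λ, z = sin φ).
The central angle between the endpoints is δ = arccos(p₁·p₂) ≈ 2.880 rad (165.0°).
Interpolate at f = 1/2 with slerp weights a = sin((1−f)δ)/sin δ ≈ 3.831, b = sin(fδ)/sin δ ≈ 3.831.
p = a·p₁ + b·p₂ ≈ (0.000, 0.609, 0.793); φ = arcsin(p_z) ≈ 52.50°, λ = atan2(p_y, p_x) ≈ 90.00°.

≈ lat 52°N, lon 90°E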